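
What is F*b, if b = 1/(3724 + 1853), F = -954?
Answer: -318/1859 ≈ -0.17106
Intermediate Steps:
b = 1/5577 ≈ 0.00017931
F*b = -954*1/5577 = -318/1859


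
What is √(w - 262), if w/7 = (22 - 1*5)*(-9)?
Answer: I*√1333 ≈ 36.51*I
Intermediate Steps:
w = -1071 (w = 7*((22 - 1*5)*(-9)) = 7*((22 - 5)*(-9)) = 7*(17*(-9)) = 7*(-153) = -1071)
√(w - 262) = √(-1071 - 262) = √(-1333) = I*√1333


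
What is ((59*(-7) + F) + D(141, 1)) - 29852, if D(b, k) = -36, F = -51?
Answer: -30352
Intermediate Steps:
((59*(-7) + F) + D(141, 1)) - 29852 = ((59*(-7) - 51) - 36) - 29852 = ((-413 - 51) - 36) - 29852 = (-464 - 36) - 29852 = -500 - 29852 = -30352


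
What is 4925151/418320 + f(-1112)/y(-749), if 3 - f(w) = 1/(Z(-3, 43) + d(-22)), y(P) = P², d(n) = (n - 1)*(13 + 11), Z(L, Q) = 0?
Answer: 3026160262523/257028218160 ≈ 11.774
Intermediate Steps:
d(n) = -24 + 24*n (d(n) = (-1 + n)*24 = -24 + 24*n)
f(w) = 1657/552 (f(w) = 3 - 1/(0 + (-24 + 24*(-22))) = 3 - 1/(0 + (-24 - 528)) = 3 - 1/(0 - 552) = 3 - 1/(-552) = 3 - 1*(-1/552) = 3 + 1/552 = 1657/552)
4925151/418320 + f(-1112)/y(-749) = 4925151/418320 + 1657/(552*((-749)²)) = 4925151*(1/418320) + (1657/552)/561001 = 78177/6640 + (1657/552)*(1/561001) = 78177/6640 + 1657/309672552 = 3026160262523/257028218160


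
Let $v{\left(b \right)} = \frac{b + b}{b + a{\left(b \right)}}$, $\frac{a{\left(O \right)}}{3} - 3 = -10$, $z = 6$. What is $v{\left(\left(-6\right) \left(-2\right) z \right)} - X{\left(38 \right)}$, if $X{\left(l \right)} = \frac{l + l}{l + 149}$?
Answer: $\frac{452}{187} \approx 2.4171$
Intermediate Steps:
$a{\left(O \right)} = -21$ ($a{\left(O \right)} = 9 + 3 \left(-10\right) = 9 - 30 = -21$)
$X{\left(l \right)} = \frac{2 l}{149 + l}$
$v{\left(b \right)} = \frac{2 b}{-21 + b}$ ($v{\left(b \right)} = \frac{b + b}{b - 21} = \frac{2 b}{-21 + b}$)
$v{\left(\left(-6\right) \left(-2\right) z \right)} - X{\left(38 \right)} = \frac{2 \left(-6\right) \left(-2\right) 6}{-21 + \left(-6\right) \left(-2\right) 6} - 2 \cdot 38 \frac{1}{149 + 38} = \frac{2 \cdot 12 \cdot 6}{-21 + 12 \cdot 6} - 2 \cdot 38 \cdot \frac{1}{187} = 2 \cdot 72 \frac{1}{-21 + 72} - 2 \cdot 38 \cdot \frac{1}{187} = 2 \cdot 72 \cdot \frac{1}{51} - \frac{76}{187} = \frac{48}{17} - \frac{76}{187} = \frac{452}{187}$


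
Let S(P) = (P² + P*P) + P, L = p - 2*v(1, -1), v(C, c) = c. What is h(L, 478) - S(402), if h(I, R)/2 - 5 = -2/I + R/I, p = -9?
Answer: -323736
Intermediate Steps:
L = -7 (L = -9 - 2*(-1) = -9 + 2 = -7)
S(P) = P + 2*P² (S(P) = (P² + P²) + P = 2*P² + P = P + 2*P²)
h(I, R) = 10 - 4/I + 2*R/I (h(I, R) = 10 + 2*(-2/I + R/I) = 10 + (-4/I + 2*R/I) = 10 - 4/I + 2*R/I)
h(L, 478) - S(402) = 2*(-2 + 478 + 5*(-7))/(-7) - 402*(1 + 2*402) = 2*(-⅐)*(-2 + 478 - 35) - 402*(1 + 804) = 2*(-⅐)*441 - 402*805 = -126 - 1*323610 = -126 - 323610 = -323736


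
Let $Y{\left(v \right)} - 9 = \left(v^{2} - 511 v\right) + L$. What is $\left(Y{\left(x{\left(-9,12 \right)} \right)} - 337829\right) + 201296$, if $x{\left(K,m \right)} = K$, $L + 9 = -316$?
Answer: $-132169$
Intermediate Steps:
$L = -325$ ($L = -9 - 316 = -325$)
$Y{\left(v \right)} = -316 + v^{2} - 511 v$ ($Y{\left(v \right)} = 9 - \left(325 - v^{2} + 511 v\right) = -316 + v^{2} - 511 v$)
$\left(Y{\left(x{\left(-9,12 \right)} \right)} - 337829\right) + 201296 = \left(\left(-316 + \left(-9\right)^{2} - -4599\right) - 337829\right) + 201296 = \left(\left(-316 + 81 + 4599\right) - 337829\right) + 201296 = \left(4364 - 337829\right) + 201296 = -333465 + 201296 = -132169$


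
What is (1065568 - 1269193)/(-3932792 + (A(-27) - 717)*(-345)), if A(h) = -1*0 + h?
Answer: 203625/3676112 ≈ 0.055391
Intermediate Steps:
A(h) = h (A(h) = 0 + h = h)
(1065568 - 1269193)/(-3932792 + (A(-27) - 717)*(-345)) = (1065568 - 1269193)/(-3932792 + (-27 - 717)*(-345)) = -203625/(-3932792 - 744*(-345)) = -203625/(-3932792 + 256680) = -203625/(-3676112) = -203625*(-1/3676112) = 203625/3676112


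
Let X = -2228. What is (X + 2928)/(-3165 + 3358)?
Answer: 700/193 ≈ 3.6269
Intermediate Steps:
(X + 2928)/(-3165 + 3358) = (-2228 + 2928)/(-3165 + 3358) = 700/193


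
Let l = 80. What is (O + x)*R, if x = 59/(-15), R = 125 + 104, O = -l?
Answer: -288311/15 ≈ -19221.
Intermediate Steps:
O = -80 (O = -1*80 = -80)
R = 229
x = -59/15 (x = 59*(-1/15) = -59/15 ≈ -3.9333)
(O + x)*R = (-80 - 59/15)*229 = -1259/15*229 = -288311/15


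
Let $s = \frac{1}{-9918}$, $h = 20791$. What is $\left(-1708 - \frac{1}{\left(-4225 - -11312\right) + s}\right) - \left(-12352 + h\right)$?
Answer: $- \frac{713221123073}{70288865} \approx -10147.0$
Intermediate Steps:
$s = - \frac{1}{9918} \approx -0.00010083$
$\left(-1708 - \frac{1}{\left(-4225 - -11312\right) + s}\right) - \left(-12352 + h\right) = \left(-1708 - \frac{1}{\left(-4225 - -11312\right) - \frac{1}{9918}}\right) + \left(12352 - 20791\right) = \left(-1708 - \frac{1}{\left(-4225 + 11312\right) - \frac{1}{9918}}\right) + \left(12352 - 20791\right) = \left(-1708 - \frac{1}{7087 - \frac{1}{9918}}\right) - 8439 = \left(-1708 - \frac{1}{\frac{70288865}{9918}}\right) - 8439 = \left(-1708 - \frac{9918}{70288865}\right) - 8439 = - \frac{120053391338}{70288865} - 8439 = - \frac{713221123073}{70288865}$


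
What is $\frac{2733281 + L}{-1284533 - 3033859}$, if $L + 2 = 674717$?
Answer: $- \frac{851999}{1079598} \approx -0.78918$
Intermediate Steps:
$L = 674715$ ($L = -2 + 674717 = 674715$)
$\frac{2733281 + L}{-1284533 - 3033859} = \frac{2733281 + 674715}{-1284533 - 3033859} = \frac{3407996}{-4318392} = 3407996 \left(- \frac{1}{4318392}\right) = - \frac{851999}{1079598}$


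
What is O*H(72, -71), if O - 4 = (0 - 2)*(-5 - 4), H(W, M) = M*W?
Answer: -112464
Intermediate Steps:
O = 22 (O = 4 + (0 - 2)*(-5 - 4) = 4 - 2*(-9) = 4 + 18 = 22)
O*H(72, -71) = 22*(-71*72) = 22*(-5112) = -112464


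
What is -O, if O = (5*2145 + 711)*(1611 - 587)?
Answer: -11710464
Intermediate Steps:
O = 11710464 (O = (10725 + 711)*1024 = 11436*1024 = 11710464)
-O = -1*11710464 = -11710464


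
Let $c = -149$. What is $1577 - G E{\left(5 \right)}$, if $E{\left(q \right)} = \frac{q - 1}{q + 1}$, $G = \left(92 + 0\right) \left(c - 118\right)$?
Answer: $17953$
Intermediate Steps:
$G = -24564$ ($G = \left(92 + 0\right) \left(-149 - 118\right) = 92 \left(-267\right) = -24564$)
$E{\left(q \right)} = \frac{-1 + q}{1 + q}$
$1577 - G E{\left(5 \right)} = 1577 - - 24564 \frac{-1 + 5}{1 + 5} = 1577 - - 24564 \cdot \frac{1}{6} \cdot 4 = 1577 - \left(-24564\right) \frac{2}{3} = 1577 - -16376 = 1577 + 16376 = 17953$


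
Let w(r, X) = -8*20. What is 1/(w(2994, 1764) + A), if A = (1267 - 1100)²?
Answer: 1/27729 ≈ 3.6063e-5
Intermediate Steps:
w(r, X) = -160
A = 27889 (A = 167² = 27889)
1/(w(2994, 1764) + A) = 1/(-160 + 27889) = 1/27729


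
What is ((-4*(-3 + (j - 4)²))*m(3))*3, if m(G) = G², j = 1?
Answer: -648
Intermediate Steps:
((-4*(-3 + (j - 4)²))*m(3))*3 = (-4*(-3 + (1 - 4)²)*3²)*3 = (-4*(-3 + (-3)²)*9)*3 = (-4*(-3 + 9)*9)*3 = (-4*6*9)*3 = -24*9*3 = -216*3 = -648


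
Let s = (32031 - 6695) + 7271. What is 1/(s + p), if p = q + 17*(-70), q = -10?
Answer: 1/31407 ≈ 3.1840e-5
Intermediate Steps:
s = 32607 (s = 25336 + 7271 = 32607)
p = -1200 (p = -10 + 17*(-70) = -10 - 1190 = -1200)
1/(s + p) = 1/(32607 - 1200) = 1/31407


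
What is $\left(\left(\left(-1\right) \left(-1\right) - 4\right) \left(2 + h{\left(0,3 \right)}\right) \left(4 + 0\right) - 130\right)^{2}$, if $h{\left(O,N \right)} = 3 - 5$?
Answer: $16900$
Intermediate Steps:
$h{\left(O,N \right)} = -2$ ($h{\left(O,N \right)} = 3 - 5 = -2$)
$\left(\left(\left(-1\right) \left(-1\right) - 4\right) \left(2 + h{\left(0,3 \right)}\right) \left(4 + 0\right) - 130\right)^{2} = \left(\left(\left(-1\right) \left(-1\right) - 4\right) \left(2 - 2\right) \left(4 + 0\right) - 130\right)^{2} = \left(\left(1 - 4\right) 0 \cdot 4 - 130\right)^{2} = \left(\left(-3\right) 0 - 130\right)^{2} = \left(0 - 130\right)^{2} = \left(-130\right)^{2} = 16900$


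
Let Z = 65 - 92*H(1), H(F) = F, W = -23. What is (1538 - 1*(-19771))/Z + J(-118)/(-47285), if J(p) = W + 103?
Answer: -67173215/85113 ≈ -789.22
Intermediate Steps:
J(p) = 80 (J(p) = -23 + 103 = 80)
Z = -27 (Z = 65 - 92*1 = 65 - 92 = -27)
(1538 - 1*(-19771))/Z + J(-118)/(-47285) = (1538 - 1*(-19771))/(-27) + 80/(-47285) = (1538 + 19771)*(-1/27) + 80*(-1/47285) = 21309*(-1/27) - 16/9457 = -7103/9 - 16/9457 = -67173215/85113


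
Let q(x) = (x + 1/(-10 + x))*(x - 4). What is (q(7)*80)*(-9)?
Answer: -14400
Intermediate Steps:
q(x) = (-4 + x)*(x + 1/(-10 + x)) (q(x) = (x + 1/(-10 + x))*(-4 + x) = (-4 + x)*(x + 1/(-10 + x)))
(q(7)*80)*(-9) = (((-4 + 7**3 - 14*7**2 + 41*7)/(-10 + 7))*80)*(-9) = (((-4 + 343 - 14*49 + 287)/(-3))*80)*(-9) = (-(-4 + 343 - 686 + 287)/3*80)*(-9) = (-1/3*(-60)*80)*(-9) = (20*80)*(-9) = 1600*(-9) = -14400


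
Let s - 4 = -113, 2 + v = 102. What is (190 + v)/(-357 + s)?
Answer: -145/233 ≈ -0.62232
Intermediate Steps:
v = 100 (v = -2 + 102 = 100)
s = -109 (s = 4 - 113 = -109)
(190 + v)/(-357 + s) = (190 + 100)/(-357 - 109) = 290/(-466) = 290*(-1/466) = -145/233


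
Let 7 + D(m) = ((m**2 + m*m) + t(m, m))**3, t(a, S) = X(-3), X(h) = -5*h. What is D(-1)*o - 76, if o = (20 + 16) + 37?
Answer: 358062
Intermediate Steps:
o = 73 (o = 36 + 37 = 73)
t(a, S) = 15 (t(a, S) = -5*(-3) = 15)
D(m) = -7 + (15 + 2*m**2)**3 (D(m) = -7 + ((m**2 + m*m) + 15)**3 = -7 + ((m**2 + m**2) + 15)**3 = -7 + (2*m**2 + 15)**3 = -7 + (15 + 2*m**2)**3)
D(-1)*o - 76 = (-7 + (15 + 2*(-1)**2)**3)*73 - 76 = (-7 + (15 + 2*1)**3)*73 - 76 = (-7 + (15 + 2)**3)*73 - 76 = (-7 + 17**3)*73 - 76 = (-7 + 4913)*73 - 76 = 4906*73 - 76 = 358138 - 76 = 358062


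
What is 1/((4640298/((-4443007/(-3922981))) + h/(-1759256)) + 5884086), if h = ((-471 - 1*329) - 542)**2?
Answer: 1954096680698/19504357405021146473 ≈ 1.0019e-7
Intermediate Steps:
h = 1800964 (h = ((-471 - 329) - 542)**2 = (-800 - 542)**2 = (-1342)**2 = 1800964)
1/((4640298/((-4443007/(-3922981))) + h/(-1759256)) + 5884086) = 1/((4640298/((-4443007/(-3922981))) + 1800964/(-1759256)) + 5884086) = 1/((4640298/((-4443007*(-1/3922981))) + 1800964*(-1/1759256)) + 5884086) = 1/((4640298/(4443007/3922981) - 450241/439814) + 5884086) = 1/((4640298*(3922981/4443007) - 450241/439814) + 5884086) = 1/((18203800888338/4443007 - 450241/439814) + 5884086) = 1/(8006284483479574445/1954096680698 + 5884086) = 1/(19504357405021146473/1954096680698) = 1954096680698/19504357405021146473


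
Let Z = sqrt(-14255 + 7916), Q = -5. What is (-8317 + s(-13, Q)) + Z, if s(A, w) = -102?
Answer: -8419 + I*sqrt(6339) ≈ -8419.0 + 79.618*I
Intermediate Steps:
Z = I*sqrt(6339) (Z = sqrt(-6339) = I*sqrt(6339) ≈ 79.618*I)
(-8317 + s(-13, Q)) + Z = (-8317 - 102) + I*sqrt(6339) = -8419 + I*sqrt(6339)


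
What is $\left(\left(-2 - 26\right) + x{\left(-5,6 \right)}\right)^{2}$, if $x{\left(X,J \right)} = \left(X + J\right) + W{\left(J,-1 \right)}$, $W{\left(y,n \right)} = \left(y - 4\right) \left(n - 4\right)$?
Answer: $1369$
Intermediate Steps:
$W{\left(y,n \right)} = \left(-4 + n\right) \left(-4 + y\right)$ ($W{\left(y,n \right)} = \left(-4 + y\right) \left(-4 + n\right) = \left(-4 + n\right) \left(-4 + y\right)$)
$x{\left(X,J \right)} = 20 + X - 4 J$ ($x{\left(X,J \right)} = \left(X + J\right) - \left(-20 + 5 J\right) = \left(J + X\right) + \left(16 + 4 - 4 J - J\right) = \left(J + X\right) - \left(-20 + 5 J\right) = 20 + X - 4 J$)
$\left(\left(-2 - 26\right) + x{\left(-5,6 \right)}\right)^{2} = \left(\left(-2 - 26\right) - 9\right)^{2} = \left(-28 - 9\right)^{2} = \left(-37\right)^{2} = 1369$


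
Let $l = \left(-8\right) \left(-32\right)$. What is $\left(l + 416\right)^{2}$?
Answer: $451584$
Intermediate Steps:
$l = 256$
$\left(l + 416\right)^{2} = \left(256 + 416\right)^{2} = 672^{2} = 451584$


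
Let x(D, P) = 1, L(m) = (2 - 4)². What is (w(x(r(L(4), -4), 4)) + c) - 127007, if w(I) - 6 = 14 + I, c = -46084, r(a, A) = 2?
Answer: -173070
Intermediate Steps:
L(m) = 4 (L(m) = (-2)² = 4)
w(I) = 20 + I (w(I) = 6 + (14 + I) = 20 + I)
(w(x(r(L(4), -4), 4)) + c) - 127007 = ((20 + 1) - 46084) - 127007 = (21 - 46084) - 127007 = -46063 - 127007 = -173070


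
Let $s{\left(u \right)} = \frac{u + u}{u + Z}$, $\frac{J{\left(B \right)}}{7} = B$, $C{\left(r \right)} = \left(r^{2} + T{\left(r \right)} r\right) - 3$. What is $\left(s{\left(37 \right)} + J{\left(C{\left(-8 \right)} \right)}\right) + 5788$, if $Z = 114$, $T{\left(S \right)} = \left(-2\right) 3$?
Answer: $\frac{989275}{151} \approx 6551.5$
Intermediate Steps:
$T{\left(S \right)} = -6$
$C{\left(r \right)} = -3 + r^{2} - 6 r$ ($C{\left(r \right)} = \left(r^{2} - 6 r\right) - 3 = -3 + r^{2} - 6 r$)
$J{\left(B \right)} = 7 B$
$s{\left(u \right)} = \frac{2 u}{114 + u}$ ($s{\left(u \right)} = \frac{u + u}{u + 114} = \frac{2 u}{114 + u}$)
$\left(s{\left(37 \right)} + J{\left(C{\left(-8 \right)} \right)}\right) + 5788 = \left(2 \cdot 37 \frac{1}{114 + 37} + 7 \left(-3 + \left(-8\right)^{2} - -48\right)\right) + 5788 = \left(2 \cdot 37 \cdot \frac{1}{151} + 7 \left(-3 + 64 + 48\right)\right) + 5788 = \left(2 \cdot 37 \cdot \frac{1}{151} + 7 \cdot 109\right) + 5788 = \left(\frac{74}{151} + 763\right) + 5788 = \frac{115287}{151} + 5788 = \frac{989275}{151}$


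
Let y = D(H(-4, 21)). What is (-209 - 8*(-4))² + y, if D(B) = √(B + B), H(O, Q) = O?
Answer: 31329 + 2*I*√2 ≈ 31329.0 + 2.8284*I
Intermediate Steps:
D(B) = √2*√B (D(B) = √(2*B) = √2*√B)
y = 2*I*√2 (y = √2*√(-4) = √2*(2*I) = 2*I*√2 ≈ 2.8284*I)
(-209 - 8*(-4))² + y = (-209 - 8*(-4))² + 2*I*√2 = (-209 + 32)² + 2*I*√2 = (-177)² + 2*I*√2 = 31329 + 2*I*√2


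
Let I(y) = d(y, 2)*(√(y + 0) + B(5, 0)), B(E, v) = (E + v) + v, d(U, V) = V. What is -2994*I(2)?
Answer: -29940 - 5988*√2 ≈ -38408.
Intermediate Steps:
B(E, v) = E + 2*v
I(y) = 10 + 2*√y (I(y) = 2*(√(y + 0) + (5 + 2*0)) = 2*(√y + (5 + 0)) = 2*(√y + 5) = 2*(5 + √y) = 10 + 2*√y)
-2994*I(2) = -2994*(10 + 2*√2) = -29940 - 5988*√2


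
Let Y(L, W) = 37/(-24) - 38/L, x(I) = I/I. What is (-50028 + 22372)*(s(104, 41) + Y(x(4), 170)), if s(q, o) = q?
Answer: -5347979/3 ≈ -1.7827e+6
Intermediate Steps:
x(I) = 1
Y(L, W) = -37/24 - 38/L (Y(L, W) = 37*(-1/24) - 38/L = -37/24 - 38/L)
(-50028 + 22372)*(s(104, 41) + Y(x(4), 170)) = (-50028 + 22372)*(104 + (-37/24 - 38/1)) = -27656*(104 + (-37/24 - 38*1)) = -27656*(104 + (-37/24 - 38)) = -27656*(104 - 949/24) = -27656*1547/24 = -5347979/3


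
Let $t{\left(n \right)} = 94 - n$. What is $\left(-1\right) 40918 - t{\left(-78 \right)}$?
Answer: $-41090$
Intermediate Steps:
$\left(-1\right) 40918 - t{\left(-78 \right)} = \left(-1\right) 40918 - \left(94 - -78\right) = -40918 - \left(94 + 78\right) = -40918 - 172 = -41090$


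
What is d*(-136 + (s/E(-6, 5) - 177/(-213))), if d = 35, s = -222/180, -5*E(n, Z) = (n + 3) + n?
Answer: -18230275/3834 ≈ -4754.9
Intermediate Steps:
E(n, Z) = -⅗ - 2*n/5 (E(n, Z) = -((n + 3) + n)/5 = -((3 + n) + n)/5 = -(3 + 2*n)/5 = -⅗ - 2*n/5)
s = -37/30 (s = -222*1/180 = -37/30 ≈ -1.2333)
d*(-136 + (s/E(-6, 5) - 177/(-213))) = 35*(-136 + (-37/(30*(-⅗ - ⅖*(-6))) - 177/(-213))) = 35*(-136 + (-37/(30*(-⅗ + 12/5)) - 177*(-1/213))) = 35*(-136 + (-37/(30*9/5) + 59/71)) = 35*(-136 + (-37/30*5/9 + 59/71)) = 35*(-136 + (-37/54 + 59/71)) = 35*(-136 + 559/3834) = 35*(-520865/3834) = -18230275/3834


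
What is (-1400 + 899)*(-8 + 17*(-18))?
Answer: 157314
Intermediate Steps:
(-1400 + 899)*(-8 + 17*(-18)) = -501*(-8 - 306) = -501*(-314) = 157314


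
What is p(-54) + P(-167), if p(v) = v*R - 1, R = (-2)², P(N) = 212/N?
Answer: -36451/167 ≈ -218.27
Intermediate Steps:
R = 4
p(v) = -1 + 4*v (p(v) = v*4 - 1 = 4*v - 1 = -1 + 4*v)
p(-54) + P(-167) = (-1 + 4*(-54)) + 212/(-167) = (-1 - 216) + 212*(-1/167) = -217 - 212/167 = -36451/167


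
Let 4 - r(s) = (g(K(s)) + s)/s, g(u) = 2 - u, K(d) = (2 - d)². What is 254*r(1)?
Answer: 508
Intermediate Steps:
r(s) = 4 - (2 + s - (-2 + s)²)/s (r(s) = 4 - ((2 - (-2 + s)²) + s)/s = 4 - (2 + s - (-2 + s)²)/s)
254*r(1) = 254*(-1 + 1 + 2/1) = 254*(-1 + 1 + 2*1) = 254*(-1 + 1 + 2) = 254*2 = 508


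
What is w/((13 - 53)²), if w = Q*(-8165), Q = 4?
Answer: -1633/80 ≈ -20.413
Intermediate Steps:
w = -32660 (w = 4*(-8165) = -32660)
w/((13 - 53)²) = -32660/(13 - 53)² = -32660/((-40)²) = -32660/1600 = -32660*1/1600 = -1633/80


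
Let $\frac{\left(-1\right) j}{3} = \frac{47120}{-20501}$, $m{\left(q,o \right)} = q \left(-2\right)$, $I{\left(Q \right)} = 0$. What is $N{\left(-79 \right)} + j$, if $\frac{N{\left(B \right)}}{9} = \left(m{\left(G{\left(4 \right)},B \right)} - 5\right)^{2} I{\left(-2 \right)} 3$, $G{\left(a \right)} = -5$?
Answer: $\frac{7440}{1079} \approx 6.8953$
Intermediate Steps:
$m{\left(q,o \right)} = - 2 q$
$N{\left(B \right)} = 0$ ($N{\left(B \right)} = 9 \left(\left(-2\right) \left(-5\right) - 5\right)^{2} \cdot 0 \cdot 3 = 9 \left(10 - 5\right)^{2} \cdot 0 \cdot 3 = 9 \cdot 5^{2} \cdot 0 \cdot 3 = 9 \cdot 25 \cdot 0 \cdot 3 = 9 \cdot 0 \cdot 3 = 9 \cdot 0 = 0$)
$j = \frac{7440}{1079}$ ($j = - 3 \frac{47120}{-20501} = - 3 \cdot 47120 \left(- \frac{1}{20501}\right) = \left(-3\right) \left(- \frac{2480}{1079}\right) = \frac{7440}{1079} \approx 6.8953$)
$N{\left(-79 \right)} + j = 0 + \frac{7440}{1079} = \frac{7440}{1079}$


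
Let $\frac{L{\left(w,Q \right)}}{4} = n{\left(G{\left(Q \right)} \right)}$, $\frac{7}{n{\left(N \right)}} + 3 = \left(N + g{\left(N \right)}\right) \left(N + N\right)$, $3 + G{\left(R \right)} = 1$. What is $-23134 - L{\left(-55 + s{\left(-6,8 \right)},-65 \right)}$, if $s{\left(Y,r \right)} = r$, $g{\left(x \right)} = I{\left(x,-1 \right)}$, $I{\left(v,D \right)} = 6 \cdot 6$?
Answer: $- \frac{3215598}{139} \approx -23134.0$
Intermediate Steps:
$I{\left(v,D \right)} = 36$
$g{\left(x \right)} = 36$
$G{\left(R \right)} = -2$ ($G{\left(R \right)} = -3 + 1 = -2$)
$n{\left(N \right)} = \frac{7}{-3 + 2 N \left(36 + N\right)}$ ($n{\left(N \right)} = \frac{7}{-3 + \left(N + 36\right) \left(N + N\right)} = \frac{7}{-3 + \left(36 + N\right) 2 N} = \frac{7}{-3 + 2 N \left(36 + N\right)}$)
$L{\left(w,Q \right)} = - \frac{28}{139}$ ($L{\left(w,Q \right)} = 4 \frac{7}{-3 + 2 \left(-2\right)^{2} + 72 \left(-2\right)} = 4 \frac{7}{-3 + 2 \cdot 4 - 144} = 4 \frac{7}{-3 + 8 - 144} = 4 \frac{7}{-139} = 4 \cdot 7 \left(- \frac{1}{139}\right) = 4 \left(- \frac{7}{139}\right) = - \frac{28}{139}$)
$-23134 - L{\left(-55 + s{\left(-6,8 \right)},-65 \right)} = -23134 - - \frac{28}{139} = -23134 + \frac{28}{139} = - \frac{3215598}{139}$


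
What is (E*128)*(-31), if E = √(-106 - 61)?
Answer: -3968*I*√167 ≈ -51278.0*I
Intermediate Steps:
E = I*√167 (E = √(-167) = I*√167 ≈ 12.923*I)
(E*128)*(-31) = ((I*√167)*128)*(-31) = (128*I*√167)*(-31) = -3968*I*√167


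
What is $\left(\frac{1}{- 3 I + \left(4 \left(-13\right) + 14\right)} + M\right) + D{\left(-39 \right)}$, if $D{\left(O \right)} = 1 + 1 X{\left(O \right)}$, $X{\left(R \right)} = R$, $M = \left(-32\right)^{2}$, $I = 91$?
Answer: $\frac{306645}{311} \approx 986.0$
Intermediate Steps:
$M = 1024$
$D{\left(O \right)} = 1 + O$ ($D{\left(O \right)} = 1 + 1 O = 1 + O$)
$\left(\frac{1}{- 3 I + \left(4 \left(-13\right) + 14\right)} + M\right) + D{\left(-39 \right)} = \left(\frac{1}{\left(-3\right) 91 + \left(4 \left(-13\right) + 14\right)} + 1024\right) + \left(1 - 39\right) = \left(\frac{1}{-273 + \left(-52 + 14\right)} + 1024\right) - 38 = \left(\frac{1}{-273 - 38} + 1024\right) - 38 = \left(\frac{1}{-311} + 1024\right) - 38 = \left(- \frac{1}{311} + 1024\right) - 38 = \frac{318463}{311} - 38 = \frac{306645}{311}$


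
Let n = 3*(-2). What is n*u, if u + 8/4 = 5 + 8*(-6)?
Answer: 270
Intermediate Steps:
u = -45 (u = -2 + (5 + 8*(-6)) = -2 + (5 - 48) = -2 - 43 = -45)
n = -6
n*u = -6*(-45) = 270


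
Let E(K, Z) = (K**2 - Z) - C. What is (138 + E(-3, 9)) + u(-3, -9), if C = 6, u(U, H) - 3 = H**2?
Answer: 216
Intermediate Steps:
u(U, H) = 3 + H**2
E(K, Z) = -6 + K**2 - Z (E(K, Z) = (K**2 - Z) - 1*6 = (K**2 - Z) - 6 = -6 + K**2 - Z)
(138 + E(-3, 9)) + u(-3, -9) = (138 + (-6 + (-3)**2 - 1*9)) + (3 + (-9)**2) = (138 + (-6 + 9 - 9)) + (3 + 81) = (138 - 6) + 84 = 132 + 84 = 216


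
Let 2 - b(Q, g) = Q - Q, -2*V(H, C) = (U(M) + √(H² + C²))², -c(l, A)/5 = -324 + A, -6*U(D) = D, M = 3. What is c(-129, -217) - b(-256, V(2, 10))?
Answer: 2703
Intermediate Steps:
U(D) = -D/6
c(l, A) = 1620 - 5*A (c(l, A) = -5*(-324 + A) = 1620 - 5*A)
V(H, C) = -(-½ + √(C² + H²))²/2 (V(H, C) = -(-⅙*3 + √(H² + C²))²/2 = -(-½ + √(C² + H²))²/2)
b(Q, g) = 2 (b(Q, g) = 2 - (Q - Q) = 2 - 1*0 = 2 + 0 = 2)
c(-129, -217) - b(-256, V(2, 10)) = (1620 - 5*(-217)) - 1*2 = (1620 + 1085) - 2 = 2705 - 2 = 2703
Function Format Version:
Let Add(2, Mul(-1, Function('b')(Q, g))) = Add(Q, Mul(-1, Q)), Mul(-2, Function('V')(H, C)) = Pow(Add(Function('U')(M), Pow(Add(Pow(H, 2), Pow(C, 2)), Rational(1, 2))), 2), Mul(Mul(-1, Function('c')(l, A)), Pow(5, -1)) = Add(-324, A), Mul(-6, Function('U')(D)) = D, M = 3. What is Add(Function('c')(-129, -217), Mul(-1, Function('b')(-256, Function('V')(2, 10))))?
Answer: 2703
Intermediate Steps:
Function('U')(D) = Mul(Rational(-1, 6), D)
Function('c')(l, A) = Add(1620, Mul(-5, A)) (Function('c')(l, A) = Mul(-5, Add(-324, A)) = Add(1620, Mul(-5, A)))
Function('V')(H, C) = Mul(Rational(-1, 2), Pow(Add(Rational(-1, 2), Pow(Add(Pow(C, 2), Pow(H, 2)), Rational(1, 2))), 2)) (Function('V')(H, C) = Mul(Rational(-1, 2), Pow(Add(Mul(Rational(-1, 6), 3), Pow(Add(Pow(H, 2), Pow(C, 2)), Rational(1, 2))), 2)) = Mul(Rational(-1, 2), Pow(Add(Rational(-1, 2), Pow(Add(Pow(C, 2), Pow(H, 2)), Rational(1, 2))), 2)))
Function('b')(Q, g) = 2 (Function('b')(Q, g) = Add(2, Mul(-1, Add(Q, Mul(-1, Q)))) = Add(2, Mul(-1, 0)) = Add(2, 0) = 2)
Add(Function('c')(-129, -217), Mul(-1, Function('b')(-256, Function('V')(2, 10)))) = Add(Add(1620, Mul(-5, -217)), Mul(-1, 2)) = Add(Add(1620, 1085), -2) = Add(2705, -2) = 2703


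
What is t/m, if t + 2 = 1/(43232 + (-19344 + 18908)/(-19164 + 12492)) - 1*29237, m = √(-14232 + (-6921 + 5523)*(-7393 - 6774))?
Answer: -2108456012647*√2199026/475722452409630 ≈ -6.5724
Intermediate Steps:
m = 3*√2199026 (m = √(-14232 - 1398*(-14167)) = √(-14232 + 19805466) = √19791234 = 3*√2199026 ≈ 4448.7)
t = -2108456012647/72111085 (t = -2 + (1/(43232 + (-19344 + 18908)/(-19164 + 12492)) - 1*29237) = -2 + (1/(43232 - 436/(-6672)) - 29237) = -2 + (1/(43232 - 436*(-1/6672)) - 29237) = -2 + (1/(43232 + 109/1668) - 29237) = -2 + (1/(72111085/1668) - 29237) = -2 + (1668/72111085 - 29237) = -2 - 2108311790477/72111085 = -2108456012647/72111085 ≈ -29239.)
t/m = -2108456012647*√2199026/6597078/72111085 = -2108456012647*√2199026/475722452409630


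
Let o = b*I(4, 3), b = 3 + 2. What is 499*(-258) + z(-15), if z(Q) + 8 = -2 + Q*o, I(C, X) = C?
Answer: -129052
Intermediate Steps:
b = 5
o = 20 (o = 5*4 = 20)
z(Q) = -10 + 20*Q (z(Q) = -8 + (-2 + Q*20) = -8 + (-2 + 20*Q) = -10 + 20*Q)
499*(-258) + z(-15) = 499*(-258) + (-10 + 20*(-15)) = -128742 + (-10 - 300) = -128742 - 310 = -129052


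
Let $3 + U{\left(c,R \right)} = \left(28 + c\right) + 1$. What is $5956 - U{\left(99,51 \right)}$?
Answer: $5831$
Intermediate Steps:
$U{\left(c,R \right)} = 26 + c$ ($U{\left(c,R \right)} = -3 + \left(\left(28 + c\right) + 1\right) = -3 + \left(29 + c\right) = 26 + c$)
$5956 - U{\left(99,51 \right)} = 5956 - \left(26 + 99\right) = 5956 - 125 = 5831$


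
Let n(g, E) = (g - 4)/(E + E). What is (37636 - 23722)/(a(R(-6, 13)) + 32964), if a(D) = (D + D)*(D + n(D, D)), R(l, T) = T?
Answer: 13914/33311 ≈ 0.41770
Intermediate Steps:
n(g, E) = (-4 + g)/(2*E) (n(g, E) = (-4 + g)/((2*E)) = (-4 + g)*(1/(2*E)) = (-4 + g)/(2*E))
a(D) = 2*D*(D + (-4 + D)/(2*D)) (a(D) = (D + D)*(D + (-4 + D)/(2*D)) = (2*D)*(D + (-4 + D)/(2*D)) = 2*D*(D + (-4 + D)/(2*D)))
(37636 - 23722)/(a(R(-6, 13)) + 32964) = (37636 - 23722)/((-4 + 13 + 2*13**2) + 32964) = 13914/((-4 + 13 + 2*169) + 32964) = 13914/((-4 + 13 + 338) + 32964) = 13914/(347 + 32964) = 13914/33311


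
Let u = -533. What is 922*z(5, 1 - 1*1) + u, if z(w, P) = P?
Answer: -533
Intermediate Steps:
922*z(5, 1 - 1*1) + u = 922*(1 - 1*1) - 533 = 922*(1 - 1) - 533 = 922*0 - 533 = 0 - 533 = -533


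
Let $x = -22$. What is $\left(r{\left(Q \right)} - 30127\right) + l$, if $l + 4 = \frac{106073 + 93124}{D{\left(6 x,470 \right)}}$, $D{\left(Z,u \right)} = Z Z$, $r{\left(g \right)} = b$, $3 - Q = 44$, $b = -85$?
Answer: $- \frac{58476043}{1936} \approx -30205.0$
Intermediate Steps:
$Q = -41$ ($Q = 3 - 44 = -41$)
$r{\left(g \right)} = -85$
$D{\left(Z,u \right)} = Z^{2}$
$l = \frac{14389}{1936}$ ($l = -4 + \frac{106073 + 93124}{\left(6 \left(-22\right)\right)^{2}} = -4 + \frac{199197}{\left(-132\right)^{2}} = -4 + \frac{199197}{17424} = -4 + 199197 \cdot \frac{1}{17424} = -4 + \frac{22133}{1936} = \frac{14389}{1936} \approx 7.4323$)
$\left(r{\left(Q \right)} - 30127\right) + l = \left(-85 - 30127\right) + \frac{14389}{1936} = -30212 + \frac{14389}{1936} = - \frac{58476043}{1936}$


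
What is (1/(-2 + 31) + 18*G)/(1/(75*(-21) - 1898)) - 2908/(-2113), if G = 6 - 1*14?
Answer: 30638108907/61277 ≈ 4.9999e+5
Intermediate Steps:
G = -8 (G = 6 - 14 = -8)
(1/(-2 + 31) + 18*G)/(1/(75*(-21) - 1898)) - 2908/(-2113) = (1/(-2 + 31) + 18*(-8))/(1/(75*(-21) - 1898)) - 2908/(-2113) = (1/29 - 144)/(1/(-1575 - 1898)) - 2908*(-1/2113) = (1/29 - 144)/(1/(-3473)) + 2908/2113 = -4175/(29*(-1/3473)) + 2908/2113 = -4175/29*(-3473) + 2908/2113 = 14499775/29 + 2908/2113 = 30638108907/61277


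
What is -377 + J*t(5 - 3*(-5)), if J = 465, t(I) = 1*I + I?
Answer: 18223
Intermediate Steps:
t(I) = 2*I (t(I) = I + I = 2*I)
-377 + J*t(5 - 3*(-5)) = -377 + 465*(2*(5 - 3*(-5))) = -377 + 465*(2*(5 + 15)) = -377 + 465*(2*20) = -377 + 465*40 = -377 + 18600 = 18223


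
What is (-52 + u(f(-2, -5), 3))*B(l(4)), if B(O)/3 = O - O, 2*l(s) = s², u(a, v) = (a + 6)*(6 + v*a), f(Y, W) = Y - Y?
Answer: 0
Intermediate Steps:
f(Y, W) = 0
u(a, v) = (6 + a)*(6 + a*v)
l(s) = s²/2
B(O) = 0 (B(O) = 3*(O - O) = 3*0 = 0)
(-52 + u(f(-2, -5), 3))*B(l(4)) = (-52 + (36 + 6*0 + 3*0² + 6*0*3))*0 = (-52 + (36 + 0 + 3*0 + 0))*0 = (-52 + (36 + 0 + 0 + 0))*0 = (-52 + 36)*0 = -16*0 = 0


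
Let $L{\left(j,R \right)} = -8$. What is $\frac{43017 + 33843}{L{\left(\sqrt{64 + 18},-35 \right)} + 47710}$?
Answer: $\frac{630}{391} \approx 1.6113$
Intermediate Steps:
$\frac{43017 + 33843}{L{\left(\sqrt{64 + 18},-35 \right)} + 47710} = \frac{43017 + 33843}{-8 + 47710} = \frac{76860}{47702} = 76860 \cdot \frac{1}{47702} = \frac{630}{391}$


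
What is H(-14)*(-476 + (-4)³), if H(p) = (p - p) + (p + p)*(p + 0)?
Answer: -211680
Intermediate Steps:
H(p) = 2*p² (H(p) = 0 + (2*p)*p = 0 + 2*p² = 2*p²)
H(-14)*(-476 + (-4)³) = (2*(-14)²)*(-476 + (-4)³) = (2*196)*(-476 - 64) = 392*(-540) = -211680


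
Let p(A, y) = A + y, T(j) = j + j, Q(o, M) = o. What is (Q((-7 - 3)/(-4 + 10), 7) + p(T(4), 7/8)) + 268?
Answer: 6605/24 ≈ 275.21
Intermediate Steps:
T(j) = 2*j
(Q((-7 - 3)/(-4 + 10), 7) + p(T(4), 7/8)) + 268 = ((-7 - 3)/(-4 + 10) + (2*4 + 7/8)) + 268 = (-10/6 + (8 + 7*(⅛))) + 268 = (-10*⅙ + (8 + 7/8)) + 268 = (-5/3 + 71/8) + 268 = 173/24 + 268 = 6605/24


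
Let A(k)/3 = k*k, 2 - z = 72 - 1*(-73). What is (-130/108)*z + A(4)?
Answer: 11887/54 ≈ 220.13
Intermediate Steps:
z = -143 (z = 2 - (72 - 1*(-73)) = 2 - (72 + 73) = 2 - 1*145 = 2 - 145 = -143)
A(k) = 3*k² (A(k) = 3*(k*k) = 3*k²)
(-130/108)*z + A(4) = -130/108*(-143) + 3*4² = -130*1/108*(-143) + 3*16 = -65/54*(-143) + 48 = 9295/54 + 48 = 11887/54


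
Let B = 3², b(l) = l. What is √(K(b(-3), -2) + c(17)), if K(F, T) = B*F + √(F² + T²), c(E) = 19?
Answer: √(-8 + √13) ≈ 2.0963*I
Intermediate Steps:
B = 9
K(F, T) = √(F² + T²) + 9*F (K(F, T) = 9*F + √(F² + T²) = √(F² + T²) + 9*F)
√(K(b(-3), -2) + c(17)) = √((√((-3)² + (-2)²) + 9*(-3)) + 19) = √((√(9 + 4) - 27) + 19) = √((√13 - 27) + 19) = √((-27 + √13) + 19) = √(-8 + √13)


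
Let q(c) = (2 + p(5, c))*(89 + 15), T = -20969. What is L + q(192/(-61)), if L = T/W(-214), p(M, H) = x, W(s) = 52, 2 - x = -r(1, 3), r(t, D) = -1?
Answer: -365/4 ≈ -91.250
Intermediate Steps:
x = 1 (x = 2 - (-1)*(-1) = 2 - 1*1 = 2 - 1 = 1)
p(M, H) = 1
q(c) = 312 (q(c) = (2 + 1)*(89 + 15) = 3*104 = 312)
L = -1613/4 (L = -20969/52 = -20969*1/52 = -1613/4 ≈ -403.25)
L + q(192/(-61)) = -1613/4 + 312 = -365/4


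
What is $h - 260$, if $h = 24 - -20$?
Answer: $-216$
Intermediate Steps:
$h = 44$ ($h = 24 + 20 = 44$)
$h - 260 = 44 - 260 = -216$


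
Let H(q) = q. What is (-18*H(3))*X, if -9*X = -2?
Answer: -12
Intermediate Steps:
X = 2/9 (X = -⅑*(-2) = 2/9 ≈ 0.22222)
(-18*H(3))*X = -18*3*(2/9) = -54*2/9 = -12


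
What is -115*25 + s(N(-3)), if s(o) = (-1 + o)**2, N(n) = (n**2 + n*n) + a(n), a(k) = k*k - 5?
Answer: -2434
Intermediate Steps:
a(k) = -5 + k**2 (a(k) = k**2 - 5 = -5 + k**2)
N(n) = -5 + 3*n**2 (N(n) = (n**2 + n*n) + (-5 + n**2) = (n**2 + n**2) + (-5 + n**2) = 2*n**2 + (-5 + n**2) = -5 + 3*n**2)
-115*25 + s(N(-3)) = -115*25 + (-1 + (-5 + 3*(-3)**2))**2 = -2875 + (-1 + (-5 + 3*9))**2 = -2875 + (-1 + (-5 + 27))**2 = -2875 + (-1 + 22)**2 = -2875 + 21**2 = -2875 + 441 = -2434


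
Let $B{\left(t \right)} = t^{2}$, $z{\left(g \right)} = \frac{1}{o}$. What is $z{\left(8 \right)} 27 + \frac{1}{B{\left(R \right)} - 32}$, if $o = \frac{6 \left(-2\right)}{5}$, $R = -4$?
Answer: $- \frac{181}{16} \approx -11.313$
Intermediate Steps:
$o = - \frac{12}{5}$ ($o = \left(-12\right) \frac{1}{5} = - \frac{12}{5} \approx -2.4$)
$z{\left(g \right)} = - \frac{5}{12}$ ($z{\left(g \right)} = \frac{1}{- \frac{12}{5}} = - \frac{5}{12}$)
$z{\left(8 \right)} 27 + \frac{1}{B{\left(R \right)} - 32} = \left(- \frac{5}{12}\right) 27 + \frac{1}{\left(-4\right)^{2} - 32} = - \frac{45}{4} + \frac{1}{16 - 32} = - \frac{45}{4} + \frac{1}{-16} = - \frac{45}{4} - \frac{1}{16} = - \frac{181}{16}$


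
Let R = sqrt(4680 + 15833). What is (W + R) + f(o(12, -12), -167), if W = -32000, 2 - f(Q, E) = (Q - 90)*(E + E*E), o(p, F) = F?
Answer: 2795646 + sqrt(20513) ≈ 2.7958e+6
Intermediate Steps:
f(Q, E) = 2 - (-90 + Q)*(E + E**2) (f(Q, E) = 2 - (Q - 90)*(E + E*E) = 2 - (-90 + Q)*(E + E**2))
R = sqrt(20513) ≈ 143.22
(W + R) + f(o(12, -12), -167) = (-32000 + sqrt(20513)) + (2 + 90*(-167) + 90*(-167)**2 - 1*(-167)*(-12) - 1*(-12)*(-167)**2) = (-32000 + sqrt(20513)) + (2 - 15030 + 90*27889 - 2004 - 1*(-12)*27889) = (-32000 + sqrt(20513)) + (2 - 15030 + 2510010 - 2004 + 334668) = (-32000 + sqrt(20513)) + 2827646 = 2795646 + sqrt(20513)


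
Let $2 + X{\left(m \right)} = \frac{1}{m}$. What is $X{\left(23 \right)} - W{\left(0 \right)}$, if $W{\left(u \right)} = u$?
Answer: $- \frac{45}{23} \approx -1.9565$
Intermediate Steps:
$X{\left(m \right)} = -2 + \frac{1}{m}$
$X{\left(23 \right)} - W{\left(0 \right)} = \left(-2 + \frac{1}{23}\right) - 0 = \left(-2 + \frac{1}{23}\right) + 0 = - \frac{45}{23} + 0 = - \frac{45}{23}$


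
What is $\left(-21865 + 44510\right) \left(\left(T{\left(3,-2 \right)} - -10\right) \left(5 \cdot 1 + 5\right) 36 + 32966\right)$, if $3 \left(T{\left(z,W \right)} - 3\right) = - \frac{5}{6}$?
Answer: $850229170$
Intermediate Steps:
$T{\left(z,W \right)} = \frac{49}{18}$ ($T{\left(z,W \right)} = 3 + \frac{\left(-5\right) \frac{1}{6}}{3} = 3 + \frac{1}{3} \left(- \frac{5}{6}\right) = 3 - \frac{5}{18} = \frac{49}{18}$)
$\left(-21865 + 44510\right) \left(\left(T{\left(3,-2 \right)} - -10\right) \left(5 \cdot 1 + 5\right) 36 + 32966\right) = \left(-21865 + 44510\right) \left(\left(\frac{49}{18} - -10\right) \left(5 \cdot 1 + 5\right) 36 + 32966\right) = 22645 \left(\left(\frac{49}{18} + 10\right) \left(5 + 5\right) 36 + 32966\right) = 22645 \left(\frac{229}{18} \cdot 10 \cdot 36 + 32966\right) = 22645 \left(\frac{1145}{9} \cdot 36 + 32966\right) = 22645 \left(4580 + 32966\right) = 22645 \cdot 37546 = 850229170$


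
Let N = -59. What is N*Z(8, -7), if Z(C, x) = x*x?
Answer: -2891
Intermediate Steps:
Z(C, x) = x**2
N*Z(8, -7) = -59*(-7)**2 = -59*49 = -2891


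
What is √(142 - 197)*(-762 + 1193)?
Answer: 431*I*√55 ≈ 3196.4*I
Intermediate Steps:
√(142 - 197)*(-762 + 1193) = √(-55)*431 = (I*√55)*431 = 431*I*√55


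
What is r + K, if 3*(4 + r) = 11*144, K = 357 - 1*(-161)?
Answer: 1042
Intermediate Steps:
K = 518 (K = 357 + 161 = 518)
r = 524 (r = -4 + (11*144)/3 = -4 + (⅓)*1584 = -4 + 528 = 524)
r + K = 524 + 518 = 1042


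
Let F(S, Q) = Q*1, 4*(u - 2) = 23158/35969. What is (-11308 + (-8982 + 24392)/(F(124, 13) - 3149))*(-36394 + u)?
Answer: 6634143522409419/16114112 ≈ 4.1170e+8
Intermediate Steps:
u = 155455/71938 (u = 2 + (23158/35969)/4 = 2 + (23158*(1/35969))/4 = 2 + (¼)*(23158/35969) = 2 + 11579/71938 = 155455/71938 ≈ 2.1610)
F(S, Q) = Q
(-11308 + (-8982 + 24392)/(F(124, 13) - 3149))*(-36394 + u) = (-11308 + (-8982 + 24392)/(13 - 3149))*(-36394 + 155455/71938) = (-11308 + 15410/(-3136))*(-2617956117/71938) = (-11308 + 15410*(-1/3136))*(-2617956117/71938) = (-11308 - 7705/1568)*(-2617956117/71938) = -17738649/1568*(-2617956117/71938) = 6634143522409419/16114112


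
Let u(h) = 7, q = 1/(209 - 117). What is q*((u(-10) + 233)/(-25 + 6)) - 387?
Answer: -169179/437 ≈ -387.14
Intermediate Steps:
q = 1/92 ≈ 0.010870
q*((u(-10) + 233)/(-25 + 6)) - 387 = ((7 + 233)/(-25 + 6))/92 - 387 = (240/(-19))/92 - 387 = (240*(-1/19))/92 - 387 = (1/92)*(-240/19) - 387 = -60/437 - 387 = -169179/437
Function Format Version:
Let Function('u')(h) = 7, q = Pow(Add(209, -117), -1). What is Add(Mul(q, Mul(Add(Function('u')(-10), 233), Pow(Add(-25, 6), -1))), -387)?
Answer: Rational(-169179, 437) ≈ -387.14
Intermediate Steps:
q = Rational(1, 92) (q = Pow(92, -1) = Rational(1, 92) ≈ 0.010870)
Add(Mul(q, Mul(Add(Function('u')(-10), 233), Pow(Add(-25, 6), -1))), -387) = Add(Mul(Rational(1, 92), Mul(Add(7, 233), Pow(Add(-25, 6), -1))), -387) = Add(Mul(Rational(1, 92), Mul(240, Pow(-19, -1))), -387) = Add(Mul(Rational(1, 92), Mul(240, Rational(-1, 19))), -387) = Add(Mul(Rational(1, 92), Rational(-240, 19)), -387) = Add(Rational(-60, 437), -387) = Rational(-169179, 437)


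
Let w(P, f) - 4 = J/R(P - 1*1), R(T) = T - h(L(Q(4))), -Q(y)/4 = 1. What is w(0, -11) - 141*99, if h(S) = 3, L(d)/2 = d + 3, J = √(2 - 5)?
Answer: -13955 - I*√3/4 ≈ -13955.0 - 0.43301*I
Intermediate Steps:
J = I*√3 (J = √(-3) = I*√3 ≈ 1.732*I)
Q(y) = -4 (Q(y) = -4*1 = -4)
L(d) = 6 + 2*d (L(d) = 2*(d + 3) = 2*(3 + d) = 6 + 2*d)
R(T) = -3 + T (R(T) = T - 1*3 = T - 3 = -3 + T)
w(P, f) = 4 + I*√3/(-4 + P) (w(P, f) = 4 + (I*√3)/(-3 + (P - 1*1)) = 4 + (I*√3)/(-3 + (P - 1)) = 4 + (I*√3)/(-3 + (-1 + P)) = 4 + (I*√3)/(-4 + P) = 4 + I*√3/(-4 + P))
w(0, -11) - 141*99 = (-16 + 4*0 + I*√3)/(-4 + 0) - 141*99 = (-16 + 0 + I*√3)/(-4) - 13959 = -(-16 + I*√3)/4 - 13959 = (4 - I*√3/4) - 13959 = -13955 - I*√3/4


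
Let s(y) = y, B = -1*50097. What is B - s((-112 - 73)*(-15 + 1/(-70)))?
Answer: -740245/14 ≈ -52875.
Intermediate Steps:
B = -50097
B - s((-112 - 73)*(-15 + 1/(-70))) = -50097 - (-112 - 73)*(-15 + 1/(-70)) = -50097 - (-185)*(-15 - 1/70) = -50097 - (-185)*(-1051)/70 = -50097 - 1*38887/14 = -50097 - 38887/14 = -740245/14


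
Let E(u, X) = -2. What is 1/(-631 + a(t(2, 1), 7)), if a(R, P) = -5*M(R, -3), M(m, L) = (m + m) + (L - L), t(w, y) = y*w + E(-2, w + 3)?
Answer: -1/631 ≈ -0.0015848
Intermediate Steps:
t(w, y) = -2 + w*y (t(w, y) = y*w - 2 = w*y - 2 = -2 + w*y)
M(m, L) = 2*m (M(m, L) = 2*m + 0 = 2*m)
a(R, P) = -10*R
1/(-631 + a(t(2, 1), 7)) = 1/(-631 - 10*(-2 + 2*1)) = 1/(-631 - 10*(-2 + 2)) = 1/(-631 - 10*0) = 1/(-631 + 0) = 1/(-631) = -1/631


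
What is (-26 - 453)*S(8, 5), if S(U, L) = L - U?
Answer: 1437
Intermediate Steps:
(-26 - 453)*S(8, 5) = (-26 - 453)*(5 - 1*8) = -479*(5 - 8) = -479*(-3) = 1437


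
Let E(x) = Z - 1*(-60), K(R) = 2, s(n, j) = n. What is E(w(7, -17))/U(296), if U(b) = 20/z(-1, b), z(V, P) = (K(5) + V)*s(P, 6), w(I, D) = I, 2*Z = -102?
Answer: 666/5 ≈ 133.20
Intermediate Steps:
Z = -51 (Z = (1/2)*(-102) = -51)
z(V, P) = P*(2 + V) (z(V, P) = (2 + V)*P = P*(2 + V))
U(b) = 20/b (U(b) = 20/((b*(2 - 1))) = 20/((b*1)) = 20/b)
E(x) = 9 (E(x) = -51 - 1*(-60) = -51 + 60 = 9)
E(w(7, -17))/U(296) = 9/((20/296)) = 9/((20*(1/296))) = 9/(5/74) = 9*(74/5) = 666/5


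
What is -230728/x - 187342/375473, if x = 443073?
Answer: -169638316310/166361948529 ≈ -1.0197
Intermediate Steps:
-230728/x - 187342/375473 = -230728/443073 - 187342/375473 = -169638316310/166361948529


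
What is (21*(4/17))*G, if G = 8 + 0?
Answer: 672/17 ≈ 39.529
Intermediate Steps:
G = 8
(21*(4/17))*G = (21*(4/17))*8 = (84/17)*8 = 672/17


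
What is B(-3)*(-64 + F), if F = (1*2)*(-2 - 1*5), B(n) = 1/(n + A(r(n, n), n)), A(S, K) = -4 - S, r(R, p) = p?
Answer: 39/2 ≈ 19.500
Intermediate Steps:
B(n) = -1/4 (B(n) = 1/(n + (-4 - n)) = 1/(-4) = -1/4)
F = -14 (F = 2*(-2 - 5) = 2*(-7) = -14)
B(-3)*(-64 + F) = -(-64 - 14)/4 = -1/4*(-78) = 39/2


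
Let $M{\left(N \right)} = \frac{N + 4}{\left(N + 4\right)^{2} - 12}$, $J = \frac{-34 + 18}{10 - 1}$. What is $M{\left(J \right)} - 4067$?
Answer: $- \frac{581626}{143} \approx -4067.3$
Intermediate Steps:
$J = - \frac{16}{9} \approx -1.7778$
$M{\left(N \right)} = \frac{4 + N}{-12 + \left(4 + N\right)^{2}}$ ($M{\left(N \right)} = \frac{4 + N}{\left(4 + N\right)^{2} - 12} = \frac{4 + N}{-12 + \left(4 + N\right)^{2}}$)
$M{\left(J \right)} - 4067 = \frac{4 - \frac{16}{9}}{-12 + \left(4 - \frac{16}{9}\right)^{2}} - 4067 = \frac{1}{-12 + \left(\frac{20}{9}\right)^{2}} \cdot \frac{20}{9} - 4067 = \frac{1}{-12 + \frac{400}{81}} \cdot \frac{20}{9} - 4067 = \frac{1}{- \frac{572}{81}} \cdot \frac{20}{9} - 4067 = \left(- \frac{81}{572}\right) \frac{20}{9} - 4067 = - \frac{45}{143} - 4067 = - \frac{581626}{143}$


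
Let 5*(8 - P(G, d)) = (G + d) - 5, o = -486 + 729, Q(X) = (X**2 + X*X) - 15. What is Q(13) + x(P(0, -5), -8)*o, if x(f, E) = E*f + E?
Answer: -21061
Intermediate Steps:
Q(X) = -15 + 2*X**2 (Q(X) = (X**2 + X**2) - 15 = 2*X**2 - 15 = -15 + 2*X**2)
o = 243
P(G, d) = 9 - G/5 - d/5 (P(G, d) = 8 - ((G + d) - 5)/5 = 8 - (-5 + G + d)/5 = 8 + (1 - G/5 - d/5) = 9 - G/5 - d/5)
x(f, E) = E + E*f
Q(13) + x(P(0, -5), -8)*o = (-15 + 2*13**2) - 8*(1 + (9 - 1/5*0 - 1/5*(-5)))*243 = (-15 + 2*169) - 8*(1 + (9 + 0 + 1))*243 = (-15 + 338) - 8*(1 + 10)*243 = 323 - 8*11*243 = 323 - 88*243 = 323 - 21384 = -21061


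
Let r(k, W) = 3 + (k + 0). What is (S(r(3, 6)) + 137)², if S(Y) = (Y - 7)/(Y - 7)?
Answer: 19044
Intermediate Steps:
r(k, W) = 3 + k
S(Y) = 1 (S(Y) = (-7 + Y)/(-7 + Y) = 1)
(S(r(3, 6)) + 137)² = (1 + 137)² = 138² = 19044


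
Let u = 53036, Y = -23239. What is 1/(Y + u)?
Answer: 1/29797 ≈ 3.3560e-5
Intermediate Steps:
1/(Y + u) = 1/(-23239 + 53036) = 1/29797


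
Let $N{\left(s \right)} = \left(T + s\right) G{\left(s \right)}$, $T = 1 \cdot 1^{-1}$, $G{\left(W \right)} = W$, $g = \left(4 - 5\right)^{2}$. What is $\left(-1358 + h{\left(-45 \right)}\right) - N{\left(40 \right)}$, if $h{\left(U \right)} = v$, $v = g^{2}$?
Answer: $-2997$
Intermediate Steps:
$g = 1$ ($g = \left(-1\right)^{2} = 1$)
$T = 1$ ($T = 1 \cdot 1 = 1$)
$v = 1$ ($v = 1^{2} = 1$)
$h{\left(U \right)} = 1$
$N{\left(s \right)} = s \left(1 + s\right)$ ($N{\left(s \right)} = \left(1 + s\right) s = s \left(1 + s\right)$)
$\left(-1358 + h{\left(-45 \right)}\right) - N{\left(40 \right)} = \left(-1358 + 1\right) - 40 \left(1 + 40\right) = -1357 - 40 \cdot 41 = -1357 - 1640 = -2997$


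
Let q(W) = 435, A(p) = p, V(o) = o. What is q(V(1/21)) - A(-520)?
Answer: 955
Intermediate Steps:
q(V(1/21)) - A(-520) = 435 - 1*(-520) = 435 + 520 = 955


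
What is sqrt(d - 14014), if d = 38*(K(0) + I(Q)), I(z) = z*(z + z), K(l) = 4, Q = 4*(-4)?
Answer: sqrt(5594) ≈ 74.793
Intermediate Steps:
Q = -16
I(z) = 2*z**2 (I(z) = z*(2*z) = 2*z**2)
d = 19608 (d = 38*(4 + 2*(-16)**2) = 38*(4 + 2*256) = 38*(4 + 512) = 38*516 = 19608)
sqrt(d - 14014) = sqrt(19608 - 14014) = sqrt(5594)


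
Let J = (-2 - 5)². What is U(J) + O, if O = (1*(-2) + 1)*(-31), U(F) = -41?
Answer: -10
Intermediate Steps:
J = 49 (J = (-7)² = 49)
O = 31 (O = (-2 + 1)*(-31) = -1*(-31) = 31)
U(J) + O = -41 + 31 = -10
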